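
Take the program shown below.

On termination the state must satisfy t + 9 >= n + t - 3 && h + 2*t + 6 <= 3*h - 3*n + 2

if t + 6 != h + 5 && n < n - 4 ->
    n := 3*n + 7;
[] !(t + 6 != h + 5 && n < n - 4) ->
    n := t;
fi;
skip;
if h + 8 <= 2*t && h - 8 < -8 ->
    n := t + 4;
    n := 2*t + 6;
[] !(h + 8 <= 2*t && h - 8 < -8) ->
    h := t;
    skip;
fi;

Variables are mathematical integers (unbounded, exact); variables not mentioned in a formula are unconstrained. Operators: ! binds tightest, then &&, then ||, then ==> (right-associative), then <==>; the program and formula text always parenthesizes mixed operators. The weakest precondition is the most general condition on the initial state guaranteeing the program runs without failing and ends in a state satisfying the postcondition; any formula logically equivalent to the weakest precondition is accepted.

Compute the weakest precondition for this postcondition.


Working backward. After the program, the postcondition t + 9 >= n + t - 3 && h + 2*t + 6 <= 3*h - 3*n + 2 must hold; in canonical form it is n <= 12 && 3*n + 2*t <= 2*h - 4.
Then branch requires 2*t <= 6 && 8*t <= 2*h - 22; else branch requires n <= 12 && 3*n <= -4.
Before the if: ((h <= 2*t - 8 && h < 0) ==> (2*t <= 6 && 8*t <= 2*h - 22)) && ((!(h <= 2*t - 8 && h < 0)) ==> (n <= 12 && 3*n <= -4))
Before skip: ((h <= 2*t - 8 && h < 0) ==> (2*t <= 6 && 8*t <= 2*h - 22)) && ((!(h <= 2*t - 8 && h < 0)) ==> (n <= 12 && 3*n <= -4))
Then branch requires ((h <= 2*t - 8 && h < 0) ==> (2*t <= 6 && 8*t <= 2*h - 22)) && ((!(h <= 2*t - 8 && h < 0)) ==> (3*n <= 5 && 9*n <= -25)); else branch requires ((h <= 2*t - 8 && h < 0) ==> (2*t <= 6 && 8*t <= 2*h - 22)) && ((!(h <= 2*t - 8 && h < 0)) ==> (t <= 12 && 3*t <= -4)).
Before the if: ((h <= 2*t - 8 && h < 0) ==> (2*t <= 6 && 8*t <= 2*h - 22)) && ((!(h <= 2*t - 8 && h < 0)) ==> (t <= 12 && 3*t <= -4))
Answer: WP = ((h <= 2*t - 8 && h < 0) ==> (2*t <= 6 && 8*t <= 2*h - 22)) && ((!(h <= 2*t - 8 && h < 0)) ==> (t <= 12 && 3*t <= -4))


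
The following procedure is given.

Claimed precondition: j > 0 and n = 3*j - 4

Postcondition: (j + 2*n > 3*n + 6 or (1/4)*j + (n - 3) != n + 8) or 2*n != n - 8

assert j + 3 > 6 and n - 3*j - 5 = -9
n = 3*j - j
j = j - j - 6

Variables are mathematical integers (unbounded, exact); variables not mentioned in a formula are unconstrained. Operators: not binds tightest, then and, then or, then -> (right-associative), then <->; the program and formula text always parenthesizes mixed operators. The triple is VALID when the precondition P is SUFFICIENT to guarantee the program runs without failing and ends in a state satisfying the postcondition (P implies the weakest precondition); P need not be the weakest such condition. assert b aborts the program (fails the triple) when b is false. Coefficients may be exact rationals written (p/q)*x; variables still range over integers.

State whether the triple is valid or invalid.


Working backward. After the program, the postcondition (j + 2*n > 3*n + 6 or (1/4)*j + (n - 3) != n + 8) or 2*n != n - 8 must hold; in canonical form it is j > n + 6 or (1/4)*j != 11 or n != -8.
Before j := j - j - 6: true
Before n := 3*j - j: true
Before assert j + 3 > 6 and n - 3*j - 5 = -9: j > 3 and n = 3*j - 4
The weakest precondition is j > 3 and n = 3*j - 4.
Check whether j > 0 and n = 3*j - 4 implies it.
Countermodel: at the initial state j = 1, n = -1, the precondition holds but the weakest precondition fails.
Answer: invalid


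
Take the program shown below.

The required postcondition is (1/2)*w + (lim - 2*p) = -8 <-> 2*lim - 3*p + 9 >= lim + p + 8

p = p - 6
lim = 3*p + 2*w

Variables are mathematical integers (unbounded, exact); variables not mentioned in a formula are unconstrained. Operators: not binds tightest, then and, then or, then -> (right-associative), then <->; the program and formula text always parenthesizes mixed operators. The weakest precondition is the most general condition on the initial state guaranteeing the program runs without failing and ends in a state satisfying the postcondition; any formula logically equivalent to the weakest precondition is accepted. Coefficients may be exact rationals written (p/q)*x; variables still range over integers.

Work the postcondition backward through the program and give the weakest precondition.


Working backward. After the program, the postcondition (1/2)*w + (lim - 2*p) = -8 <-> 2*lim - 3*p + 9 >= lim + p + 8 must hold; in canonical form it is lim + (1/2)*w = 2*p - 8 <-> lim >= 4*p - 1.
Before lim := 3*p + 2*w: p + (5/2)*w = -8 <-> 2*w >= p - 1
Before p := p - 6: p + (5/2)*w = -2 <-> 2*w >= p - 7
Answer: WP = p + (5/2)*w = -2 <-> 2*w >= p - 7


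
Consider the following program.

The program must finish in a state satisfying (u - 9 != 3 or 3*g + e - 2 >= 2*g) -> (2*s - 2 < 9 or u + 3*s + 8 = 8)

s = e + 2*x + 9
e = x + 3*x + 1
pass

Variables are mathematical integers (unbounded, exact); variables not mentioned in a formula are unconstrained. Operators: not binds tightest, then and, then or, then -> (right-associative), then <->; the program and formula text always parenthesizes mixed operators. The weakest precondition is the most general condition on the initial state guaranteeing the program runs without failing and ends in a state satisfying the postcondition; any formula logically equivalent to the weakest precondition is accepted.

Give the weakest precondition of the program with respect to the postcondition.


Working backward. After the program, the postcondition (u - 9 != 3 or 3*g + e - 2 >= 2*g) -> (2*s - 2 < 9 or u + 3*s + 8 = 8) must hold; in canonical form it is (u != 12 or e + g >= 2) -> (2*s < 11 or 3*s + u = 0).
Before skip: (u != 12 or e + g >= 2) -> (2*s < 11 or 3*s + u = 0)
Before e := x + 3*x + 1: (u != 12 or g + 4*x >= 1) -> (2*s < 11 or 3*s + u = 0)
Before s := e + 2*x + 9: (u != 12 or g + 4*x >= 1) -> (2*e + 4*x < -7 or 3*e + u + 6*x = -27)
Answer: WP = (u != 12 or g + 4*x >= 1) -> (2*e + 4*x < -7 or 3*e + u + 6*x = -27)


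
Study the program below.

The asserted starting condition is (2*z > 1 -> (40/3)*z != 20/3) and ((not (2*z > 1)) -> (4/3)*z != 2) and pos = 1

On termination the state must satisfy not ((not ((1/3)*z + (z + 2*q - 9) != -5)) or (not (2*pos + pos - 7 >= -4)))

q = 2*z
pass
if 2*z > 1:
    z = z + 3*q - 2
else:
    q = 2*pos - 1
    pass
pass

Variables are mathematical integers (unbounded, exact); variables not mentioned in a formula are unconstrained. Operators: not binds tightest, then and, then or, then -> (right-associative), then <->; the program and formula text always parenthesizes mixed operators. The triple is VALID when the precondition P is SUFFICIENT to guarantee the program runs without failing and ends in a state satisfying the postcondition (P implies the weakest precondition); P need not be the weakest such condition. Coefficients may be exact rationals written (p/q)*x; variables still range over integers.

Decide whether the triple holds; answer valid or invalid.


Working backward. After the program, the postcondition not ((not ((1/3)*z + (z + 2*q - 9) != -5)) or (not (2*pos + pos - 7 >= -4))) must hold; in canonical form it is not ((not (2*q + (4/3)*z != 4)) or (not (3*pos >= 3))).
Before skip: not ((not (2*q + (4/3)*z != 4)) or (not (3*pos >= 3)))
Then branch requires not ((not (6*q + (4/3)*z != 20/3)) or (not (3*pos >= 3))); else branch requires not ((not (4*pos + (4/3)*z != 6)) or (not (3*pos >= 3))).
Before the if: (2*z > 1 -> (not ((not (6*q + (4/3)*z != 20/3)) or (not (3*pos >= 3))))) and ((not (2*z > 1)) -> (not ((not (4*pos + (4/3)*z != 6)) or (not (3*pos >= 3)))))
Before skip: (2*z > 1 -> (not ((not (6*q + (4/3)*z != 20/3)) or (not (3*pos >= 3))))) and ((not (2*z > 1)) -> (not ((not (4*pos + (4/3)*z != 6)) or (not (3*pos >= 3)))))
Before q := 2*z: (2*z > 1 -> (not ((not ((40/3)*z != 20/3)) or (not (3*pos >= 3))))) and ((not (2*z > 1)) -> (not ((not (4*pos + (4/3)*z != 6)) or (not (3*pos >= 3)))))
The weakest precondition is (2*z > 1 -> (not ((not ((40/3)*z != 20/3)) or (not (3*pos >= 3))))) and ((not (2*z > 1)) -> (not ((not (4*pos + (4/3)*z != 6)) or (not (3*pos >= 3))))).
Check whether (2*z > 1 -> (40/3)*z != 20/3) and ((not (2*z > 1)) -> (4/3)*z != 2) and pos = 1 implies it.
Every state satisfying the precondition satisfies the weakest precondition: the implication holds.
Answer: valid


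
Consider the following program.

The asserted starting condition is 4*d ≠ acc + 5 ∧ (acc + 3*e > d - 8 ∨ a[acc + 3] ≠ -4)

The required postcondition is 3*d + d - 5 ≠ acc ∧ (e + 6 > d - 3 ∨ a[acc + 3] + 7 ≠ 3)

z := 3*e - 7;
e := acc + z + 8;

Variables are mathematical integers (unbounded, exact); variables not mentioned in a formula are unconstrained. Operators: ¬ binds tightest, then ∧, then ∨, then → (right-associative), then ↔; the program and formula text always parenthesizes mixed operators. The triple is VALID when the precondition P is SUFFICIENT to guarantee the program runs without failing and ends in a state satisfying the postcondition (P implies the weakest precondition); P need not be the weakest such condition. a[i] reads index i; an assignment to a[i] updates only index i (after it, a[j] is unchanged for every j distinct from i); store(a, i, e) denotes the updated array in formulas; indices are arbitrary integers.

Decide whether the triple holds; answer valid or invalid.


Working backward. After the program, the postcondition 3*d + d - 5 ≠ acc ∧ (e + 6 > d - 3 ∨ a[acc + 3] + 7 ≠ 3) must hold; in canonical form it is 4*d ≠ acc + 5 ∧ (e > d - 9 ∨ a[acc + 3] ≠ -4).
Before e := acc + z + 8: 4*d ≠ acc + 5 ∧ (acc + z > d - 17 ∨ a[acc + 3] ≠ -4)
Before z := 3*e - 7: 4*d ≠ acc + 5 ∧ (acc + 3*e > d - 10 ∨ a[acc + 3] ≠ -4)
The weakest precondition is 4*d ≠ acc + 5 ∧ (acc + 3*e > d - 10 ∨ a[acc + 3] ≠ -4).
Check whether 4*d ≠ acc + 5 ∧ (acc + 3*e > d - 8 ∨ a[acc + 3] ≠ -4) implies it.
Every state satisfying the precondition satisfies the weakest precondition: the implication holds.
Answer: valid


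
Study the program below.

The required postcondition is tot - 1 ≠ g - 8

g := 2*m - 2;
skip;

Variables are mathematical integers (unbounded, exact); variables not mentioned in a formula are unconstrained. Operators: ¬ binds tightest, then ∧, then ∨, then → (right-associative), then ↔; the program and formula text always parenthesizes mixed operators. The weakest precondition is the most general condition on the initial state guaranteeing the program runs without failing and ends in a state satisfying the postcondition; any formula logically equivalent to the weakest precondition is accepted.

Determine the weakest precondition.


Working backward. After the program, the postcondition tot - 1 ≠ g - 8 must hold; in canonical form it is tot ≠ g - 7.
Before skip: tot ≠ g - 7
Before g := 2*m - 2: tot ≠ 2*m - 9
Answer: WP = tot ≠ 2*m - 9


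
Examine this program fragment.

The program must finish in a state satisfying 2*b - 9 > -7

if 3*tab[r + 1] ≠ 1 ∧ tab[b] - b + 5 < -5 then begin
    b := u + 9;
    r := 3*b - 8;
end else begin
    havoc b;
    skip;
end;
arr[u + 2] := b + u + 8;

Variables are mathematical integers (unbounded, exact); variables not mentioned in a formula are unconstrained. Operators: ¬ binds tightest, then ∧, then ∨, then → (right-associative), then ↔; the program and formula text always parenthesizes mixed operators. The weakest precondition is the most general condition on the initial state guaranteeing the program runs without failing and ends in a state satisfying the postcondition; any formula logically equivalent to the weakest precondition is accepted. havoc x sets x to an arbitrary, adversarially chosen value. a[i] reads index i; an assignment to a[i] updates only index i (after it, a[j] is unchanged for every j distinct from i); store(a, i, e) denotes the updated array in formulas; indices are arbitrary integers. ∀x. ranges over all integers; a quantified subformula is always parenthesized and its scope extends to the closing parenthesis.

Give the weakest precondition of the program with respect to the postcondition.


Working backward. After the program, the postcondition 2*b - 9 > -7 must hold; in canonical form it is 2*b > 2.
Before arr[u + 2] := b + u + 8: 2*b > 2
Then branch requires 2*u > -16; else branch requires ∀b_1. 2*b_1 > 2.
Before the if: ((3*tab[r + 1] ≠ 1 ∧ tab[b] < b - 10) → 2*u > -16) ∧ ((¬(3*tab[r + 1] ≠ 1 ∧ tab[b] < b - 10)) → (∀b_1. 2*b_1 > 2))
Answer: WP = ((3*tab[r + 1] ≠ 1 ∧ tab[b] < b - 10) → 2*u > -16) ∧ ((¬(3*tab[r + 1] ≠ 1 ∧ tab[b] < b - 10)) → (∀b_1. 2*b_1 > 2))


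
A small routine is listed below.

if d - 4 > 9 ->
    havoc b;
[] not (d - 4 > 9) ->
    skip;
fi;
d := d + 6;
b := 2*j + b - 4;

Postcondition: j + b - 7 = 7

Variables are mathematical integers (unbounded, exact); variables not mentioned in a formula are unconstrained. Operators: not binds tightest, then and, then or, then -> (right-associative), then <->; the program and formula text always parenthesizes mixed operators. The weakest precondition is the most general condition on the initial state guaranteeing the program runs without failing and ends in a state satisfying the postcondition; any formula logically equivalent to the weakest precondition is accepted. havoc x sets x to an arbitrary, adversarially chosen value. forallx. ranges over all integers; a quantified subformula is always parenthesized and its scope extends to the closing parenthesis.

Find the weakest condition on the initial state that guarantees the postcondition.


Working backward. After the program, the postcondition j + b - 7 = 7 must hold; in canonical form it is b + j = 14.
Before b := 2*j + b - 4: b + 3*j = 18
Before d := d + 6: b + 3*j = 18
Then branch requires forall b_1. b_1 + 3*j = 18; else branch requires b + 3*j = 18.
Before the if: (d > 13 -> (forall b_1. b_1 + 3*j = 18)) and ((not (d > 13)) -> b + 3*j = 18)
Answer: WP = (d > 13 -> (forall b_1. b_1 + 3*j = 18)) and ((not (d > 13)) -> b + 3*j = 18)


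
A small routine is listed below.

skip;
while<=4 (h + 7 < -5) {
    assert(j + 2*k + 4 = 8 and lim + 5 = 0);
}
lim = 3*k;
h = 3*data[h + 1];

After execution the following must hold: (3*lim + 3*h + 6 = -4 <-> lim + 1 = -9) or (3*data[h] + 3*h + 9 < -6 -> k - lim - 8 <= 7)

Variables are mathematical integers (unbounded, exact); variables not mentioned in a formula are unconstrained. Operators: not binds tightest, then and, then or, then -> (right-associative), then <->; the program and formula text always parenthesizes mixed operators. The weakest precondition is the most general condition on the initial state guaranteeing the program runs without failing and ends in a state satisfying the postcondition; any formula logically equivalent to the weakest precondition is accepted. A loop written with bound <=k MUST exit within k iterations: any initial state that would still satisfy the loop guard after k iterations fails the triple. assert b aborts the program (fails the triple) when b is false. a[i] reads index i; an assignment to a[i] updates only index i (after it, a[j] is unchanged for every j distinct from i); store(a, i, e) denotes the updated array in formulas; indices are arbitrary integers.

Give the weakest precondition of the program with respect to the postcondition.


Working backward. After the program, the postcondition (3*lim + 3*h + 6 = -4 <-> lim + 1 = -9) or (3*data[h] + 3*h + 9 < -6 -> k - lim - 8 <= 7) must hold; in canonical form it is (3*h + 3*lim = -10 <-> lim = -10) or (3*data[h] + 3*h < -15 -> k <= lim + 15).
Before h := 3*data[h + 1]: (9*data[h + 1] + 3*lim = -10 <-> lim = -10) or (9*data[h + 1] + 3*data[3*data[h + 1]] < -15 -> k <= lim + 15)
Before lim := 3*k: (9*data[h + 1] + 9*k = -10 <-> 3*k = -10) or (9*data[h + 1] + 3*data[3*data[h + 1]] < -15 -> 2*k >= -15)
Before the loop (bound <=4), unroll the exhaustion recursion (WP_0 = exit-now case; WP_j = one more guarded iteration, up to j = 4):
  WP_0: (not (h < -12)) and ((9*data[h + 1] + 9*k = -10 <-> 3*k = -10) or (9*data[h + 1] + 3*data[3*data[h + 1]] < -15 -> 2*k >= -15))
  WP_1: (h < -12 -> (j + 2*k = 4 and lim = -5 and (not (h < -12)) and ((9*data[h + 1] + 9*k = -10 <-> 3*k = -10) or (9*data[h + 1] + 3*data[3*data[h + 1]] < -15 -> 2*k >= -15)))) and ((not (h < -12)) -> ((9*data[h + 1] + 9*k = -10 <-> 3*k = -10) or (9*data[h + 1] + 3*data[3*data[h + 1]] < -15 -> 2*k >= -15)))
  WP_2: (h < -12 -> (j + 2*k = 4 and lim = -5 and (h < -12 -> (j + 2*k = 4 and lim = -5 and (not (h < -12)) and ((9*data[h + 1] + 9*k = -10 <-> 3*k = -10) or (9*data[h + 1] + 3*data[3*data[h + 1]] < -15 -> 2*k >= -15)))) and ((not (h < -12)) -> ((9*data[h + 1] + 9*k = -10 <-> 3*k = -10) or (9*data[h + 1] + 3*data[3*data[h + 1]] < -15 -> 2*k >= -15))))) and ((not (h < -12)) -> ((9*data[h + 1] + 9*k = -10 <-> 3*k = -10) or (9*data[h + 1] + 3*data[3*data[h + 1]] < -15 -> 2*k >= -15)))
  WP_3: (h < -12 -> (j + 2*k = 4 and lim = -5 and (h < -12 -> (j + 2*k = 4 and lim = -5 and (h < -12 -> (j + 2*k = 4 and lim = -5 and (not (h < -12)) and ((9*data[h + 1] + 9*k = -10 <-> 3*k = -10) or (9*data[h + 1] + 3*data[3*data[h + 1]] < -15 -> 2*k >= -15)))) and ((not (h < -12)) -> ((9*data[h + 1] + 9*k = -10 <-> 3*k = -10) or (9*data[h + 1] + 3*data[3*data[h + 1]] < -15 -> 2*k >= -15))))) and ((not (h < -12)) -> ((9*data[h + 1] + 9*k = -10 <-> 3*k = -10) or (9*data[h + 1] + 3*data[3*data[h + 1]] < -15 -> 2*k >= -15))))) and ((not (h < -12)) -> ((9*data[h + 1] + 9*k = -10 <-> 3*k = -10) or (9*data[h + 1] + 3*data[3*data[h + 1]] < -15 -> 2*k >= -15)))
  WP_4: (h < -12 -> (j + 2*k = 4 and lim = -5 and (h < -12 -> (j + 2*k = 4 and lim = -5 and (h < -12 -> (j + 2*k = 4 and lim = -5 and (h < -12 -> (j + 2*k = 4 and lim = -5 and (not (h < -12)) and ((9*data[h + 1] + 9*k = -10 <-> 3*k = -10) or (9*data[h + 1] + 3*data[3*data[h + 1]] < -15 -> 2*k >= -15)))) and ((not (h < -12)) -> ((9*data[h + 1] + 9*k = -10 <-> 3*k = -10) or (9*data[h + 1] + 3*data[3*data[h + 1]] < -15 -> 2*k >= -15))))) and ((not (h < -12)) -> ((9*data[h + 1] + 9*k = -10 <-> 3*k = -10) or (9*data[h + 1] + 3*data[3*data[h + 1]] < -15 -> 2*k >= -15))))) and ((not (h < -12)) -> ((9*data[h + 1] + 9*k = -10 <-> 3*k = -10) or (9*data[h + 1] + 3*data[3*data[h + 1]] < -15 -> 2*k >= -15))))) and ((not (h < -12)) -> ((9*data[h + 1] + 9*k = -10 <-> 3*k = -10) or (9*data[h + 1] + 3*data[3*data[h + 1]] < -15 -> 2*k >= -15)))
So before the loop: (h < -12 -> (j + 2*k = 4 and lim = -5 and (h < -12 -> (j + 2*k = 4 and lim = -5 and (h < -12 -> (j + 2*k = 4 and lim = -5 and (h < -12 -> (j + 2*k = 4 and lim = -5 and (not (h < -12)) and ((9*data[h + 1] + 9*k = -10 <-> 3*k = -10) or (9*data[h + 1] + 3*data[3*data[h + 1]] < -15 -> 2*k >= -15)))) and ((not (h < -12)) -> ((9*data[h + 1] + 9*k = -10 <-> 3*k = -10) or (9*data[h + 1] + 3*data[3*data[h + 1]] < -15 -> 2*k >= -15))))) and ((not (h < -12)) -> ((9*data[h + 1] + 9*k = -10 <-> 3*k = -10) or (9*data[h + 1] + 3*data[3*data[h + 1]] < -15 -> 2*k >= -15))))) and ((not (h < -12)) -> ((9*data[h + 1] + 9*k = -10 <-> 3*k = -10) or (9*data[h + 1] + 3*data[3*data[h + 1]] < -15 -> 2*k >= -15))))) and ((not (h < -12)) -> ((9*data[h + 1] + 9*k = -10 <-> 3*k = -10) or (9*data[h + 1] + 3*data[3*data[h + 1]] < -15 -> 2*k >= -15)))
Before skip: (h < -12 -> (j + 2*k = 4 and lim = -5 and (h < -12 -> (j + 2*k = 4 and lim = -5 and (h < -12 -> (j + 2*k = 4 and lim = -5 and (h < -12 -> (j + 2*k = 4 and lim = -5 and (not (h < -12)) and ((9*data[h + 1] + 9*k = -10 <-> 3*k = -10) or (9*data[h + 1] + 3*data[3*data[h + 1]] < -15 -> 2*k >= -15)))) and ((not (h < -12)) -> ((9*data[h + 1] + 9*k = -10 <-> 3*k = -10) or (9*data[h + 1] + 3*data[3*data[h + 1]] < -15 -> 2*k >= -15))))) and ((not (h < -12)) -> ((9*data[h + 1] + 9*k = -10 <-> 3*k = -10) or (9*data[h + 1] + 3*data[3*data[h + 1]] < -15 -> 2*k >= -15))))) and ((not (h < -12)) -> ((9*data[h + 1] + 9*k = -10 <-> 3*k = -10) or (9*data[h + 1] + 3*data[3*data[h + 1]] < -15 -> 2*k >= -15))))) and ((not (h < -12)) -> ((9*data[h + 1] + 9*k = -10 <-> 3*k = -10) or (9*data[h + 1] + 3*data[3*data[h + 1]] < -15 -> 2*k >= -15)))
Answer: WP = (h < -12 -> (j + 2*k = 4 and lim = -5 and (h < -12 -> (j + 2*k = 4 and lim = -5 and (h < -12 -> (j + 2*k = 4 and lim = -5 and (h < -12 -> (j + 2*k = 4 and lim = -5 and (not (h < -12)) and ((9*data[h + 1] + 9*k = -10 <-> 3*k = -10) or (9*data[h + 1] + 3*data[3*data[h + 1]] < -15 -> 2*k >= -15)))) and ((not (h < -12)) -> ((9*data[h + 1] + 9*k = -10 <-> 3*k = -10) or (9*data[h + 1] + 3*data[3*data[h + 1]] < -15 -> 2*k >= -15))))) and ((not (h < -12)) -> ((9*data[h + 1] + 9*k = -10 <-> 3*k = -10) or (9*data[h + 1] + 3*data[3*data[h + 1]] < -15 -> 2*k >= -15))))) and ((not (h < -12)) -> ((9*data[h + 1] + 9*k = -10 <-> 3*k = -10) or (9*data[h + 1] + 3*data[3*data[h + 1]] < -15 -> 2*k >= -15))))) and ((not (h < -12)) -> ((9*data[h + 1] + 9*k = -10 <-> 3*k = -10) or (9*data[h + 1] + 3*data[3*data[h + 1]] < -15 -> 2*k >= -15)))


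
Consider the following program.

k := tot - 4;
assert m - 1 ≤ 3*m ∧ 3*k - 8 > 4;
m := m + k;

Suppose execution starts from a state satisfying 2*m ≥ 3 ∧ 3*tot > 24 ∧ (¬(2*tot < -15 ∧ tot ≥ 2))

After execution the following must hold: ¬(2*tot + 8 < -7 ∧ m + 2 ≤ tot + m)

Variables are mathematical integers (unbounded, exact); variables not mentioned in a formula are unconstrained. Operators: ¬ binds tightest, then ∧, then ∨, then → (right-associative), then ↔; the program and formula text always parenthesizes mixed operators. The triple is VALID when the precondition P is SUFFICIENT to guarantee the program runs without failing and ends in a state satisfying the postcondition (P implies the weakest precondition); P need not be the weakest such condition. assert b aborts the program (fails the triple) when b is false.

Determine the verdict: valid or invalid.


Working backward. After the program, the postcondition ¬(2*tot + 8 < -7 ∧ m + 2 ≤ tot + m) must hold; in canonical form it is ¬(2*tot < -15 ∧ tot ≥ 2).
Before m := m + k: ¬(2*tot < -15 ∧ tot ≥ 2)
Before assert m - 1 ≤ 3*m ∧ 3*k - 8 > 4: 2*m ≥ -1 ∧ 3*k > 12 ∧ (¬(2*tot < -15 ∧ tot ≥ 2))
Before k := tot - 4: 2*m ≥ -1 ∧ 3*tot > 24 ∧ (¬(2*tot < -15 ∧ tot ≥ 2))
The weakest precondition is 2*m ≥ -1 ∧ 3*tot > 24 ∧ (¬(2*tot < -15 ∧ tot ≥ 2)).
Check whether 2*m ≥ 3 ∧ 3*tot > 24 ∧ (¬(2*tot < -15 ∧ tot ≥ 2)) implies it.
Every state satisfying the precondition satisfies the weakest precondition: the implication holds.
Answer: valid


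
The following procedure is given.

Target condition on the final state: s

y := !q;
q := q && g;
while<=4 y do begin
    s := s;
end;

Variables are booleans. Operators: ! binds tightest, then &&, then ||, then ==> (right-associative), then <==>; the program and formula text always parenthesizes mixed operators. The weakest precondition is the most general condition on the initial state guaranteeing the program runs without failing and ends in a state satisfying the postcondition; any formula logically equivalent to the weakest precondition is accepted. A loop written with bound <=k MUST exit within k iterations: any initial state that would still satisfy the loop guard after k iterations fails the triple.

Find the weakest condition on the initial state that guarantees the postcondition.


Working backward. After the program, s must hold.
Before the loop (bound <=4), unroll the exhaustion recursion (WP_0 = exit-now case; WP_j = one more guarded iteration, up to j = 4):
  WP_0: (!y) && s
  WP_1: (y ==> ((!y) && s)) && ((!y) ==> s)
  WP_2: (y ==> ((y ==> ((!y) && s)) && ((!y) ==> s))) && ((!y) ==> s)
  WP_3: (y ==> ((y ==> ((y ==> ((!y) && s)) && ((!y) ==> s))) && ((!y) ==> s))) && ((!y) ==> s)
  WP_4: (y ==> ((y ==> ((y ==> ((y ==> ((!y) && s)) && ((!y) ==> s))) && ((!y) ==> s))) && ((!y) ==> s))) && ((!y) ==> s)
So before the loop: (y ==> ((y ==> ((y ==> ((y ==> ((!y) && s)) && ((!y) ==> s))) && ((!y) ==> s))) && ((!y) ==> s))) && ((!y) ==> s)
Before q := q && g: (y ==> ((y ==> ((y ==> ((y ==> ((!y) && s)) && ((!y) ==> s))) && ((!y) ==> s))) && ((!y) ==> s))) && ((!y) ==> s)
Before y := !q: ((!q) ==> (((!q) ==> (((!q) ==> (((!q) ==> (q && s)) && (q ==> s))) && (q ==> s))) && (q ==> s))) && (q ==> s)
Answer: WP = ((!q) ==> (((!q) ==> (((!q) ==> (((!q) ==> (q && s)) && (q ==> s))) && (q ==> s))) && (q ==> s))) && (q ==> s)


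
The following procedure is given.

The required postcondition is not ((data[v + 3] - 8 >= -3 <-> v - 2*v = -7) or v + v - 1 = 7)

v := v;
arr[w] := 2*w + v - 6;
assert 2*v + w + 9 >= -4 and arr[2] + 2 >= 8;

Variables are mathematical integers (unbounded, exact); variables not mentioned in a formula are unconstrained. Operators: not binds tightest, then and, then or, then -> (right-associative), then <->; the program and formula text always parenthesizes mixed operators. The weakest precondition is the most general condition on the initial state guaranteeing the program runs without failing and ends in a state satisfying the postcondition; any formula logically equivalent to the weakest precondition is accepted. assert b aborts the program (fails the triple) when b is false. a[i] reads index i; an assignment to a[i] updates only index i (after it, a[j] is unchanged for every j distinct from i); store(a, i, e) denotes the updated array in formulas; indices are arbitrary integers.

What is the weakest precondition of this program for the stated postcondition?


Working backward. After the program, the postcondition not ((data[v + 3] - 8 >= -3 <-> v - 2*v = -7) or v + v - 1 = 7) must hold; in canonical form it is not ((data[v + 3] >= 5 <-> v = 7) or 2*v = 8).
Before assert 2*v + w + 9 >= -4 and arr[2] + 2 >= 8: 2*v + w >= -13 and arr[2] >= 6 and (not ((data[v + 3] >= 5 <-> v = 7) or 2*v = 8))
Before arr[w] := 2*w + v - 6: 2*v + w >= -13 and store(arr, w, v + 2*w - 6)[2] >= 6 and (not ((data[v + 3] >= 5 <-> v = 7) or 2*v = 8))
Before v := v: 2*v + w >= -13 and store(arr, w, v + 2*w - 6)[2] >= 6 and (not ((data[v + 3] >= 5 <-> v = 7) or 2*v = 8))
Answer: WP = 2*v + w >= -13 and store(arr, w, v + 2*w - 6)[2] >= 6 and (not ((data[v + 3] >= 5 <-> v = 7) or 2*v = 8))


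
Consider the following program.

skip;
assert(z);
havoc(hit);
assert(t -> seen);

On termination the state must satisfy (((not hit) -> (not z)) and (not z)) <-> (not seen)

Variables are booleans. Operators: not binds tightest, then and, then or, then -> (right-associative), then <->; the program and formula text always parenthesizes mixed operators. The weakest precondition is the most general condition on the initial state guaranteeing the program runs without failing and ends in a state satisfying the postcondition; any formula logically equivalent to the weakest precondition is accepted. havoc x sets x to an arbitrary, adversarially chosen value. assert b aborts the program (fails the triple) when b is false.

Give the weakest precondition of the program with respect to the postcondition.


Working backward. After the program, (((not hit) -> (not z)) and (not z)) <-> (not seen) must hold.
Before assert t -> seen: (t -> seen) and ((((not hit) -> (not z)) and (not z)) <-> (not seen))
Before havoc hit: (t -> seen) and ((not z) <-> (not seen))
Before assert z: z and (t -> seen) and ((not z) <-> (not seen))
Before skip: z and (t -> seen) and ((not z) <-> (not seen))
Answer: WP = z and (t -> seen) and ((not z) <-> (not seen))


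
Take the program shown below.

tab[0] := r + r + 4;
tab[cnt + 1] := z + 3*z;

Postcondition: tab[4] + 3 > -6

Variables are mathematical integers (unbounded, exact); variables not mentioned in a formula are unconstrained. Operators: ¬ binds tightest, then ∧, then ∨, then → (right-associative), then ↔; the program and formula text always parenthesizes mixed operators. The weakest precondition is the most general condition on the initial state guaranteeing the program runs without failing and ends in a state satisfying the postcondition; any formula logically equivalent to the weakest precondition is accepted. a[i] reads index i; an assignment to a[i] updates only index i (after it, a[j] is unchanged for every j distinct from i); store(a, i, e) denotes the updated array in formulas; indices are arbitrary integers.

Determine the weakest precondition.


Working backward. After the program, the postcondition tab[4] + 3 > -6 must hold; in canonical form it is tab[4] > -9.
Before tab[cnt + 1] := z + 3*z: store(tab, cnt + 1, 4*z)[4] > -9
Before tab[0] := r + r + 4: store(store(tab, 0, 2*r + 4), cnt + 1, 4*z)[4] > -9
Answer: WP = store(store(tab, 0, 2*r + 4), cnt + 1, 4*z)[4] > -9


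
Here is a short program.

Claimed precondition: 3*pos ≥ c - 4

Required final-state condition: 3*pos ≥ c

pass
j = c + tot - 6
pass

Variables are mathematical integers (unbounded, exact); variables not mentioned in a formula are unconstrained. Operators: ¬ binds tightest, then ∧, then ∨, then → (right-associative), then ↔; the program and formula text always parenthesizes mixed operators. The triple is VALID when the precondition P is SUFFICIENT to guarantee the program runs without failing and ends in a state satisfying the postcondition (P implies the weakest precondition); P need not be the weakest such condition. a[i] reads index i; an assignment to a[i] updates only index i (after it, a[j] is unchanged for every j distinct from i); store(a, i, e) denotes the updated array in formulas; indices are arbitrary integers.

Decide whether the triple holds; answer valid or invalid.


Working backward. After the program, 3*pos ≥ c must hold.
Before skip: 3*pos ≥ c
Before j := c + tot - 6: 3*pos ≥ c
Before skip: 3*pos ≥ c
The weakest precondition is 3*pos ≥ c.
Check whether 3*pos ≥ c - 4 implies it.
Countermodel: at the initial state c = 1, pos = 0, the precondition holds but the weakest precondition fails.
Answer: invalid


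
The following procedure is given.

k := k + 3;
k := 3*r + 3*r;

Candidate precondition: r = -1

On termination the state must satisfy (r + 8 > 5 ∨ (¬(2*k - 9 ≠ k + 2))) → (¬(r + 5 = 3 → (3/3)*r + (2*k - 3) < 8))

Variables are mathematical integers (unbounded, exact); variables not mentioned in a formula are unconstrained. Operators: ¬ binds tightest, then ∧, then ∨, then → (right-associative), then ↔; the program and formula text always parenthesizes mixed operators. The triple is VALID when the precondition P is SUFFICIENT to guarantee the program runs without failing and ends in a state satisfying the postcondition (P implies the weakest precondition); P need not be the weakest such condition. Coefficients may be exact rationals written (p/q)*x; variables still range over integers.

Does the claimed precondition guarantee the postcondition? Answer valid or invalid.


Working backward. After the program, the postcondition (r + 8 > 5 ∨ (¬(2*k - 9 ≠ k + 2))) → (¬(r + 5 = 3 → (3/3)*r + (2*k - 3) < 8)) must hold; in canonical form it is (r > -3 ∨ (¬(k ≠ 11))) → (¬(r = -2 → 2*k + r < 11)).
Before k := 3*r + 3*r: (r > -3 ∨ (¬(6*r ≠ 11))) → (¬(r = -2 → 13*r < 11))
Before k := k + 3: (r > -3 ∨ (¬(6*r ≠ 11))) → (¬(r = -2 → 13*r < 11))
The weakest precondition is (r > -3 ∨ (¬(6*r ≠ 11))) → (¬(r = -2 → 13*r < 11)).
Check whether r = -1 implies it.
Countermodel: at the initial state r = -1, the precondition holds but the weakest precondition fails.
Answer: invalid


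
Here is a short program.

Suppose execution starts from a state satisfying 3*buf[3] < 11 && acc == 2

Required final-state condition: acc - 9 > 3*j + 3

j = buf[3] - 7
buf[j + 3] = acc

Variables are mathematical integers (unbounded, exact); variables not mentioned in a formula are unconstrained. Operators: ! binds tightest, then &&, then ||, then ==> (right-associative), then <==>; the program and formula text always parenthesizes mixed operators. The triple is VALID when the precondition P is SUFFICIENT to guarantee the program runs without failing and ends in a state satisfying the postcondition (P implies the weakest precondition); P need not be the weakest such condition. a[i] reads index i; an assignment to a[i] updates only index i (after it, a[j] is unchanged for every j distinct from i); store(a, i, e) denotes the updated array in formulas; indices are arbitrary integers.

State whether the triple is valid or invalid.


Working backward. After the program, the postcondition acc - 9 > 3*j + 3 must hold; in canonical form it is acc > 3*j + 12.
Before buf[j + 3] := acc: acc > 3*j + 12
Before j := buf[3] - 7: acc > 3*buf[3] - 9
The weakest precondition is acc > 3*buf[3] - 9.
Check whether 3*buf[3] < 11 && acc == 2 implies it.
Every state satisfying the precondition satisfies the weakest precondition: the implication holds.
Answer: valid


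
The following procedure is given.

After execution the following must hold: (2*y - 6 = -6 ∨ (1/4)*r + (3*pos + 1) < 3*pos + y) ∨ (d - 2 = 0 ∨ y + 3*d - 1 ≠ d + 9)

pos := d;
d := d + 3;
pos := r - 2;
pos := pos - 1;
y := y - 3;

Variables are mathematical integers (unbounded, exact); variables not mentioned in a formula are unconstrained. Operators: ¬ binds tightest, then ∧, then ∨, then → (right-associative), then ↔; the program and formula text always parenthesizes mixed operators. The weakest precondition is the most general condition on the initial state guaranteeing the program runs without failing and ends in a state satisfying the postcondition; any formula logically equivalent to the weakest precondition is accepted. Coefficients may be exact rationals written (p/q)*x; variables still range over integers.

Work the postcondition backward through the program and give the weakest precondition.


Working backward. After the program, the postcondition (2*y - 6 = -6 ∨ (1/4)*r + (3*pos + 1) < 3*pos + y) ∨ (d - 2 = 0 ∨ y + 3*d - 1 ≠ d + 9) must hold; in canonical form it is 2*y = 0 ∨ (1/4)*r < y - 1 ∨ d = 2 ∨ 2*d + y ≠ 10.
Before y := y - 3: 2*y = 6 ∨ (1/4)*r < y - 4 ∨ d = 2 ∨ 2*d + y ≠ 13
Before pos := pos - 1: 2*y = 6 ∨ (1/4)*r < y - 4 ∨ d = 2 ∨ 2*d + y ≠ 13
Before pos := r - 2: 2*y = 6 ∨ (1/4)*r < y - 4 ∨ d = 2 ∨ 2*d + y ≠ 13
Before d := d + 3: 2*y = 6 ∨ (1/4)*r < y - 4 ∨ d = -1 ∨ 2*d + y ≠ 7
Before pos := d: 2*y = 6 ∨ (1/4)*r < y - 4 ∨ d = -1 ∨ 2*d + y ≠ 7
Answer: WP = 2*y = 6 ∨ (1/4)*r < y - 4 ∨ d = -1 ∨ 2*d + y ≠ 7


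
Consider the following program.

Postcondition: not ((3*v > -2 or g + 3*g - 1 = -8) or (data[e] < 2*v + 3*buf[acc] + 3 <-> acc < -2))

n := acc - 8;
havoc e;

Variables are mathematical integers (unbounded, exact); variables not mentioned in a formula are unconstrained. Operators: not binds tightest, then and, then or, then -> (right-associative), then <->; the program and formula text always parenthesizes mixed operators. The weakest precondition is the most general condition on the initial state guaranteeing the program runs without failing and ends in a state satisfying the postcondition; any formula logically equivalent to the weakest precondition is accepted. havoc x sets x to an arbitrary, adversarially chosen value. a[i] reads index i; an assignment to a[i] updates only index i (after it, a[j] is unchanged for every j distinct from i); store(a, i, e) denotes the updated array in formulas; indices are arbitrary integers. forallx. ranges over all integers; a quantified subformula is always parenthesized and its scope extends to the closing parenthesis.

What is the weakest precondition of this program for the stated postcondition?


Working backward. After the program, the postcondition not ((3*v > -2 or g + 3*g - 1 = -8) or (data[e] < 2*v + 3*buf[acc] + 3 <-> acc < -2)) must hold; in canonical form it is not (3*v > -2 or 4*g = -7 or (data[e] < 3*buf[acc] + 2*v + 3 <-> acc < -2)).
Before havoc e: forall e_1. (not (3*v > -2 or 4*g = -7 or (data[e_1] < 3*buf[acc] + 2*v + 3 <-> acc < -2)))
Before n := acc - 8: forall e_1. (not (3*v > -2 or 4*g = -7 or (data[e_1] < 3*buf[acc] + 2*v + 3 <-> acc < -2)))
Answer: WP = forall e_1. (not (3*v > -2 or 4*g = -7 or (data[e_1] < 3*buf[acc] + 2*v + 3 <-> acc < -2)))


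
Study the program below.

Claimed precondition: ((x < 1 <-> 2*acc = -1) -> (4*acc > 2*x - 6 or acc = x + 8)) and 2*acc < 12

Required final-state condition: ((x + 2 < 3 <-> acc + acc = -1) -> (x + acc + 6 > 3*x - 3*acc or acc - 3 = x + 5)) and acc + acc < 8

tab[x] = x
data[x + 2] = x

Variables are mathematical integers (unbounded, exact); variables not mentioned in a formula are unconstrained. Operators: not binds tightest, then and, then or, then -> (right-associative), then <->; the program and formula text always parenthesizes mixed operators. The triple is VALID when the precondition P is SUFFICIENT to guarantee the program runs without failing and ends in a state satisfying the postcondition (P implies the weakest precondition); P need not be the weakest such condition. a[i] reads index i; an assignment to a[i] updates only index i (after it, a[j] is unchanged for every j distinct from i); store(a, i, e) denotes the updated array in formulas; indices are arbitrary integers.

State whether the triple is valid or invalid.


Working backward. After the program, the postcondition ((x + 2 < 3 <-> acc + acc = -1) -> (x + acc + 6 > 3*x - 3*acc or acc - 3 = x + 5)) and acc + acc < 8 must hold; in canonical form it is ((x < 1 <-> 2*acc = -1) -> (4*acc > 2*x - 6 or acc = x + 8)) and 2*acc < 8.
Before data[x + 2] := x: ((x < 1 <-> 2*acc = -1) -> (4*acc > 2*x - 6 or acc = x + 8)) and 2*acc < 8
Before tab[x] := x: ((x < 1 <-> 2*acc = -1) -> (4*acc > 2*x - 6 or acc = x + 8)) and 2*acc < 8
The weakest precondition is ((x < 1 <-> 2*acc = -1) -> (4*acc > 2*x - 6 or acc = x + 8)) and 2*acc < 8.
Check whether ((x < 1 <-> 2*acc = -1) -> (4*acc > 2*x - 6 or acc = x + 8)) and 2*acc < 12 implies it.
Countermodel: at the initial state acc = 5, x = -3, the precondition holds but the weakest precondition fails.
Answer: invalid


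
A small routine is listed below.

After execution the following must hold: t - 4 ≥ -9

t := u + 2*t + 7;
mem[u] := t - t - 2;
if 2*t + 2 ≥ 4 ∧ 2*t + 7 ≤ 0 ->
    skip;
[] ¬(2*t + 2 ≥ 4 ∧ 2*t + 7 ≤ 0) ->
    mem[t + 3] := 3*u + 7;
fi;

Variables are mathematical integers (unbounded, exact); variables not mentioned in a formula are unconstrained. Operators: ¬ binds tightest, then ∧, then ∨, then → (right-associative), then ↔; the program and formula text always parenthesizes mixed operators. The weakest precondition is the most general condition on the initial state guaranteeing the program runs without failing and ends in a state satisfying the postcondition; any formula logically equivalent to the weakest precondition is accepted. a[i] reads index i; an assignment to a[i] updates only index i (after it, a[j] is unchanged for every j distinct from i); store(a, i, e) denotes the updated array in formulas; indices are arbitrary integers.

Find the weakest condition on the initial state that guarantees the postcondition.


Working backward. After the program, the postcondition t - 4 ≥ -9 must hold; in canonical form it is t ≥ -5.
Then branch requires t ≥ -5; else branch requires t ≥ -5.
Before the if: ((2*t ≥ 2 ∧ 2*t ≤ -7) → t ≥ -5) ∧ ((¬(2*t ≥ 2 ∧ 2*t ≤ -7)) → t ≥ -5)
Before mem[u] := t - t - 2: ((2*t ≥ 2 ∧ 2*t ≤ -7) → t ≥ -5) ∧ ((¬(2*t ≥ 2 ∧ 2*t ≤ -7)) → t ≥ -5)
Before t := u + 2*t + 7: ((4*t + 2*u ≥ -12 ∧ 4*t + 2*u ≤ -21) → 2*t + u ≥ -12) ∧ ((¬(4*t + 2*u ≥ -12 ∧ 4*t + 2*u ≤ -21)) → 2*t + u ≥ -12)
Answer: WP = ((4*t + 2*u ≥ -12 ∧ 4*t + 2*u ≤ -21) → 2*t + u ≥ -12) ∧ ((¬(4*t + 2*u ≥ -12 ∧ 4*t + 2*u ≤ -21)) → 2*t + u ≥ -12)


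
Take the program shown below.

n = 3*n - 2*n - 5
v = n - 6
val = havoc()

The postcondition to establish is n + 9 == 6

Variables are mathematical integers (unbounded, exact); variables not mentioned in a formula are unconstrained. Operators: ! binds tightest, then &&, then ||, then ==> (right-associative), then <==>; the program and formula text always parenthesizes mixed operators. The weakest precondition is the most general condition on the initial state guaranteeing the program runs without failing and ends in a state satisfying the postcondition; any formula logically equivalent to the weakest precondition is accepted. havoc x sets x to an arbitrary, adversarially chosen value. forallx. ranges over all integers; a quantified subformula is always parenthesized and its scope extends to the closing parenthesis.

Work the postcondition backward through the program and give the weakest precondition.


Working backward. After the program, the postcondition n + 9 == 6 must hold; in canonical form it is n == -3.
Before havoc val: n == -3
Before v := n - 6: n == -3
Before n := 3*n - 2*n - 5: n == 2
Answer: WP = n == 2
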